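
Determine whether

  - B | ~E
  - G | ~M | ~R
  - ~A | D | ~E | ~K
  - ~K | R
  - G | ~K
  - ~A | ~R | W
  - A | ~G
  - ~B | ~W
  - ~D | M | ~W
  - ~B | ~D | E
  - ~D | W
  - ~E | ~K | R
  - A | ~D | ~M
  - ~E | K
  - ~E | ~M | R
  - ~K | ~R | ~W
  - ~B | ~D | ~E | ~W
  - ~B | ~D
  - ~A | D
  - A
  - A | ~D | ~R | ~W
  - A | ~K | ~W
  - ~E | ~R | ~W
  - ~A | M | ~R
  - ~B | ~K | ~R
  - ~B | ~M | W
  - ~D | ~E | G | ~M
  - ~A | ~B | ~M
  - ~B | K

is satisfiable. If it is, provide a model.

K = False; G = False; E = False; A = True; B = False; W = True; R = False; D = True; M = True

Unit clause (A) forces A = True.
In (~A | D) only D is left, so D = True.
In (~D | W) only W is left, so W = True.
In (~B | ~D) only ~B is left, so B = False.
In (B | ~E) only ~E is left, so E = False.
In (~D | M | ~W) only M is left, so M = True.
Try K = True:
  (~K | R) forces R = True.
  clause (~K | ~R | ~W) is falsified — backtrack.
So K = False.
Set G = False.
  then (G | ~M | ~R) forces R = False.
All clauses satisfied.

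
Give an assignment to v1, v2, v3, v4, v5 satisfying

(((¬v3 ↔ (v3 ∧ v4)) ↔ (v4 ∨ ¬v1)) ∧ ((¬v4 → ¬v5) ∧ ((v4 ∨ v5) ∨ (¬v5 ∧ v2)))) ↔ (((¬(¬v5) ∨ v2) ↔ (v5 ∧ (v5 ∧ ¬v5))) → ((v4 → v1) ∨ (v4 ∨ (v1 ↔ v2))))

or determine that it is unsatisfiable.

v1=T; v2=T; v3=F; v4=F; v5=F

  (((¬v3 ↔ (v3 ∧ v4)) ↔ (v4 ∨ ¬v1)) ∧ ((¬v4 → ¬v5) ∧ ((v4 ∨ v5) ∨ (¬v5 ∧ v2)))) ↔ (((¬(¬v5) ∨ v2) ↔ (v5 ∧ (v5 ∧ ¬v5))) → ((v4 → v1) ∨ (v4 ∨ (v1 ↔ v2)))) = True
    ((¬v3 ↔ (v3 ∧ v4)) ↔ (v4 ∨ ¬v1)) ∧ ((¬v4 → ¬v5) ∧ ((v4 ∨ v5) ∨ (¬v5 ∧ v2))) = True
      (¬v3 ↔ (v3 ∧ v4)) ↔ (v4 ∨ ¬v1) = True
        ¬v3 ↔ (v3 ∧ v4) = False
          ¬v3 = True
          v3 ∧ v4 = False
        v4 ∨ ¬v1 = False
          ¬v1 = False
      (¬v4 → ¬v5) ∧ ((v4 ∨ v5) ∨ (¬v5 ∧ v2)) = True
        ¬v4 → ¬v5 = True
          ¬v4 = True
          ¬v5 = True
        (v4 ∨ v5) ∨ (¬v5 ∧ v2) = True
          v4 ∨ v5 = False
          ¬v5 ∧ v2 = True
            ¬v5 = True
    ((¬(¬v5) ∨ v2) ↔ (v5 ∧ (v5 ∧ ¬v5))) → ((v4 → v1) ∨ (v4 ∨ (v1 ↔ v2))) = True
      (¬(¬v5) ∨ v2) ↔ (v5 ∧ (v5 ∧ ¬v5)) = False
        ¬(¬v5) ∨ v2 = True
          ¬(¬v5) = False
            ¬v5 = True
        v5 ∧ (v5 ∧ ¬v5) = False
          v5 ∧ ¬v5 = False
            ¬v5 = True
      (v4 → v1) ∨ (v4 ∨ (v1 ↔ v2)) = True
        v4 → v1 = True
        v4 ∨ (v1 ↔ v2) = True
          v1 ↔ v2 = True
The formula evaluates to True.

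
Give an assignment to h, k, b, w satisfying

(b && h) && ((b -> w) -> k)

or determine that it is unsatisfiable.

h = True; k = True; b = True; w = True

  b && h = True
  (b -> w) -> k = True
    b -> w = True
Both conjuncts True, so the formula holds.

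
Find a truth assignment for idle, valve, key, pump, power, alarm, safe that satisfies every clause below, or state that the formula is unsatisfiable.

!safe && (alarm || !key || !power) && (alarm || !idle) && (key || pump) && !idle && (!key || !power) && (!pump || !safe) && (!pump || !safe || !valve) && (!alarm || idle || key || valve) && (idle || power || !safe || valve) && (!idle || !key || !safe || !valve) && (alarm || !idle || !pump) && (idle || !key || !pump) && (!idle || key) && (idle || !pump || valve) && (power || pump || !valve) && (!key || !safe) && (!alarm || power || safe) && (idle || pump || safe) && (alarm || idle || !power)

Unit clause (!safe) forces safe = False.
Unit clause (!idle) forces idle = False.
In (idle || pump || safe) only pump is left, so pump = True.
In (idle || !key || !pump) only !key is left, so key = False.
In (idle || !pump || valve) only valve is left, so valve = True.
Set power = False.
  then (!alarm || power || safe) forces alarm = False.
All clauses satisfied.

idle: False; valve: True; key: False; pump: True; power: False; alarm: False; safe: False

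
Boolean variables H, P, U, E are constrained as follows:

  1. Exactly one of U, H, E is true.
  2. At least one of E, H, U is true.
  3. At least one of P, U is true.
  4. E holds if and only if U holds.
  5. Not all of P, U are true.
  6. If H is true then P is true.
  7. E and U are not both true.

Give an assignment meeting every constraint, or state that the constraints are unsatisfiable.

H = True, P = True, U = False, E = False

  (1) {U, H, E}: 1 true — exactly one ✓
  (2) {E, H, U}: 1 true — at least one ✓
  (3) {P, U}: 1 true — at least one ✓
  (4) E=F, U=F — same ✓
  (5) {P, U}: 1/2 true — not all ✓
  (6) H=T ⇒ P: T ✓
  (7) E=F, U=F — not both ✓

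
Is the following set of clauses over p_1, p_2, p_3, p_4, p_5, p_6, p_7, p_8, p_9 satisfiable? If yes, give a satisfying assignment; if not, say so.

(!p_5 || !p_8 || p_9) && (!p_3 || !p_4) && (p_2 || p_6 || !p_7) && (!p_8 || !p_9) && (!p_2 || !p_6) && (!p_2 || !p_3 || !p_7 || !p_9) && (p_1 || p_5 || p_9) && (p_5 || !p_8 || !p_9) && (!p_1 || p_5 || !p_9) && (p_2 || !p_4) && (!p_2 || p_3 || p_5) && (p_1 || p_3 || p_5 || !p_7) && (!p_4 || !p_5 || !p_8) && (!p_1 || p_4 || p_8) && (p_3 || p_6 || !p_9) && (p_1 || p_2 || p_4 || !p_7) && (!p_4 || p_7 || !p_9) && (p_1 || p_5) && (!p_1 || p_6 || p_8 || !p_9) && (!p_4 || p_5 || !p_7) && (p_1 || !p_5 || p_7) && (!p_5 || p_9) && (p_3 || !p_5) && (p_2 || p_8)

p_1=T; p_2=F; p_3=F; p_4=F; p_5=F; p_6=F; p_7=F; p_8=T; p_9=F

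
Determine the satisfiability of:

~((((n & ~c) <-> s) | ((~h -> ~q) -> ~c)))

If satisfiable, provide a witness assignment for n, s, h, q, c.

n=F, s=T, h=F, q=F, c=T

  ~((((n & ~c) <-> s) | ((~h -> ~q) -> ~c))) = True
    ((n & ~c) <-> s) | ((~h -> ~q) -> ~c) = False
      (n & ~c) <-> s = False
        n & ~c = False
          ~c = False
      (~h -> ~q) -> ~c = False
        ~h -> ~q = True
          ~h = True
          ~q = True
        ~c = False
The formula evaluates to True.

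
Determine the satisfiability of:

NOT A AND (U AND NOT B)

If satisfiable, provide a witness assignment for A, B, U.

A = False, B = False, U = True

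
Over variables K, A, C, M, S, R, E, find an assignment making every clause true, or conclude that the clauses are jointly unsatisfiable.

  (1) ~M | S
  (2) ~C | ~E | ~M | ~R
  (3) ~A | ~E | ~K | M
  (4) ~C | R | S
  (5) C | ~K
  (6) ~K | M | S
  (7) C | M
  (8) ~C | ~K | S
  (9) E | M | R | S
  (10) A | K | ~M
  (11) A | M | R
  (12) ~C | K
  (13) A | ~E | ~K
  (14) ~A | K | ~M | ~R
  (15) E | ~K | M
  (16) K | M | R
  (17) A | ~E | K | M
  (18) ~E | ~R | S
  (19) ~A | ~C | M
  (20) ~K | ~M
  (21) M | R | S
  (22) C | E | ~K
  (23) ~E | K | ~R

Set K = False.
  then (~C | K) forces C = False.
  then (C | M) forces M = True.
  then (A | K | ~M) forces A = True.
  then (~A | K | ~M | ~R) forces R = False.
  then (~M | S) forces S = True.
Set E = True.
All clauses satisfied.

K=F, A=T, C=F, M=T, S=T, R=F, E=T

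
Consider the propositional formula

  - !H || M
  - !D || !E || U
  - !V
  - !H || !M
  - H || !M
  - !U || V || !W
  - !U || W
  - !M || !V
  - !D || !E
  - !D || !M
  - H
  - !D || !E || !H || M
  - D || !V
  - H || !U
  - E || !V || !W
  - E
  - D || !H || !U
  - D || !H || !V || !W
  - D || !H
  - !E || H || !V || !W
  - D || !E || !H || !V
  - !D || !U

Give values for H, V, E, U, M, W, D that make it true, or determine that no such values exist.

Unsatisfiable

Case H = True:
  (!H || M) forces M = True.
  Clause (!H || !M) is falsified — contradiction.
Case H = False:
  Clause (H) is falsified — contradiction.
Both cases fail, so the formula is unsatisfiable.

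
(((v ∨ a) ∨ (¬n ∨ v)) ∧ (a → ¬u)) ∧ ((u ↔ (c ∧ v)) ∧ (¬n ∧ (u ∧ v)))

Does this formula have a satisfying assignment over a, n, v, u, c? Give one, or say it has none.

a = False; n = False; v = True; u = True; c = True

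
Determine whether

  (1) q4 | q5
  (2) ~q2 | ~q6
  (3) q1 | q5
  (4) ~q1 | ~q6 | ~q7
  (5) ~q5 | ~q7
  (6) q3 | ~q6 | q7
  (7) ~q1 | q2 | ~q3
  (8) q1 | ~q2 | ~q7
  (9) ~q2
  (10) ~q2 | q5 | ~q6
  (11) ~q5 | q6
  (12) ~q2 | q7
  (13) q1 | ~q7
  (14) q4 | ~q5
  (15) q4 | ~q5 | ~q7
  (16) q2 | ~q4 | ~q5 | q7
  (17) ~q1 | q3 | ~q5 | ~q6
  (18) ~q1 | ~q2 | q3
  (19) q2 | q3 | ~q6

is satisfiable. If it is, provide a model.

q1 = True; q2 = False; q3 = False; q4 = True; q5 = False; q6 = False; q7 = True

Unit clause (~q2) forces q2 = False.
Set q1 = True.
  then (~q1 | q2 | ~q3) forces q3 = False.
  then (q2 | q3 | ~q6) forces q6 = False.
  then (~q5 | q6) forces q5 = False.
  then (q4 | q5) forces q4 = True.
Set q7 = True.
All clauses satisfied.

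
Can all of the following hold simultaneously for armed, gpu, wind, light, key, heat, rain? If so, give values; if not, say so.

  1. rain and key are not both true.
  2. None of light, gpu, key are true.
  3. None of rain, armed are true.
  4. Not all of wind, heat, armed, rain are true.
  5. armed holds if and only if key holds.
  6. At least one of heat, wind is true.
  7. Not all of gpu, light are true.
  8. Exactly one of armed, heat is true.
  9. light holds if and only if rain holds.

armed = False; gpu = False; wind = True; light = False; key = False; heat = True; rain = False

  (1) rain=F, key=F — not both ✓
  (2) {light, gpu, key}: 0 true — none ✓
  (3) {rain, armed}: 0 true — none ✓
  (4) {wind, heat, armed, rain}: 2/4 true — not all ✓
  (5) armed=F, key=F — same ✓
  (6) {heat, wind}: 2 true — at least one ✓
  (7) {gpu, light}: 0/2 true — not all ✓
  (8) {armed, heat}: 1 true — exactly one ✓
  (9) light=F, rain=F — same ✓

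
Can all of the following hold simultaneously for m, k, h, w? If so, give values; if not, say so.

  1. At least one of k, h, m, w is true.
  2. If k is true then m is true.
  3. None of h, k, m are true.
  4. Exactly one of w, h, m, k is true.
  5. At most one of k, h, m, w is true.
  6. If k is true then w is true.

m = False; k = False; h = False; w = True

  (1) {k, h, m, w}: 1 true — at least one ✓
  (2) k=F ⇒ m: vacuous ✓
  (3) {h, k, m}: 0 true — none ✓
  (4) {w, h, m, k}: 1 true — exactly one ✓
  (5) {k, h, m, w}: 1 true — at most one ✓
  (6) k=F ⇒ w: vacuous ✓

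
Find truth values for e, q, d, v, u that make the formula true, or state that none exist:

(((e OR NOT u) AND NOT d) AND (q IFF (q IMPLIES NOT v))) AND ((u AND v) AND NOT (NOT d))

Unsatisfiable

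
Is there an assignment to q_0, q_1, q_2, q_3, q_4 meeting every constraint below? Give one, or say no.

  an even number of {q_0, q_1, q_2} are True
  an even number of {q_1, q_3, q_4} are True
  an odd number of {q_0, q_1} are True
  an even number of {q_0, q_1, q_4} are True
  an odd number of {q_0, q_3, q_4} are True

q_0=T, q_1=F, q_2=T, q_3=T, q_4=T

{q_0, q_1, q_2}: 2 true → even ✓
{q_1, q_3, q_4}: 2 true → even ✓
{q_0, q_1}: 1 true → odd ✓
{q_0, q_1, q_4}: 2 true → even ✓
{q_0, q_3, q_4}: 3 true → odd ✓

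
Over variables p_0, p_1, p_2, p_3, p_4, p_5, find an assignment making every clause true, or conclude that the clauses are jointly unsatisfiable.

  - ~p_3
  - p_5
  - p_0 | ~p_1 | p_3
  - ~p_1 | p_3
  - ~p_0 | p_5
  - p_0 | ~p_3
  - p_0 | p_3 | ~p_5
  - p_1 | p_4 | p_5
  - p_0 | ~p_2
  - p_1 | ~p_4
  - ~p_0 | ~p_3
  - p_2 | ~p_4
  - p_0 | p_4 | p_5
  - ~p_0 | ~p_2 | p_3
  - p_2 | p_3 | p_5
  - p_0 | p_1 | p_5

p_0=T, p_1=F, p_2=F, p_3=F, p_4=F, p_5=T

Unit clause (~p_3) forces p_3 = False.
Unit clause (p_5) forces p_5 = True.
In (~p_1 | p_3) only ~p_1 is left, so p_1 = False.
In (p_0 | p_3 | ~p_5) only p_0 is left, so p_0 = True.
In (p_1 | ~p_4) only ~p_4 is left, so p_4 = False.
In (~p_0 | ~p_2 | p_3) only ~p_2 is left, so p_2 = False.
All clauses satisfied.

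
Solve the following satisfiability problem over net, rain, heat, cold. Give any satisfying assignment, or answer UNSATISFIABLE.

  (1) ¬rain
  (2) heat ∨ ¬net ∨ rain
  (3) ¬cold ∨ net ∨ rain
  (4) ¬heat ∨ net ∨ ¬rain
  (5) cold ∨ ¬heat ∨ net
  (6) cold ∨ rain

net = True, rain = False, heat = True, cold = True

Unit clause (¬rain) forces rain = False.
In (cold ∨ rain) only cold is left, so cold = True.
In (¬cold ∨ net ∨ rain) only net is left, so net = True.
In (heat ∨ ¬net ∨ rain) only heat is left, so heat = True.
Check each clause:
  (¬rain): ¬rain holds.
  (heat ∨ ¬net ∨ rain): heat holds.
  (¬cold ∨ net ∨ rain): net holds.
  (¬heat ∨ net ∨ ¬rain): net holds.
  (cold ∨ ¬heat ∨ net): cold holds.
  (cold ∨ rain): cold holds.
All clauses satisfied.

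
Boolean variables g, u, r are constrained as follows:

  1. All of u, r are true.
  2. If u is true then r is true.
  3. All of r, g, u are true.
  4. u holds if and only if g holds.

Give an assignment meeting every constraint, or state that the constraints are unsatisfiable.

g: True, u: True, r: True

  (1) {u, r}: all 2 true ✓
  (2) u=T ⇒ r: T ✓
  (3) {r, g, u}: all 3 true ✓
  (4) u=T, g=T — same ✓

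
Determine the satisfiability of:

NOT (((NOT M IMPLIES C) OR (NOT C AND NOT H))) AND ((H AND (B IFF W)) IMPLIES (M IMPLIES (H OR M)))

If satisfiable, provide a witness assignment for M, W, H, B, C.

M=F, W=F, H=T, B=F, C=F

  NOT (((NOT M IMPLIES C) OR (NOT C AND NOT H))) = True
    (NOT M IMPLIES C) OR (NOT C AND NOT H) = False
      NOT M IMPLIES C = False
        NOT M = True
      NOT C AND NOT H = False
        NOT C = True
        NOT H = False
  (H AND (B IFF W)) IMPLIES (M IMPLIES (H OR M)) = True
    H AND (B IFF W) = True
      B IFF W = True
    M IMPLIES (H OR M) = True
      H OR M = True
Both conjuncts True, so the formula holds.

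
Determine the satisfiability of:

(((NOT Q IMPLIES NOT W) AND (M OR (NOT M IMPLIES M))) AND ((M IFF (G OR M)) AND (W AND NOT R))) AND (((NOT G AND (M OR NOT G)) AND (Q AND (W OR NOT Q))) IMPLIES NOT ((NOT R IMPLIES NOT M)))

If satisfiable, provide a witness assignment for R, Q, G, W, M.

R: False, Q: True, G: True, W: True, M: True

  ((NOT Q IMPLIES NOT W) AND (M OR (NOT M IMPLIES M))) AND ((M IFF (G OR M)) AND (W AND NOT R)) = True
    (NOT Q IMPLIES NOT W) AND (M OR (NOT M IMPLIES M)) = True
      NOT Q IMPLIES NOT W = True
        NOT Q = False
        NOT W = False
      M OR (NOT M IMPLIES M) = True
        NOT M IMPLIES M = True
          NOT M = False
    (M IFF (G OR M)) AND (W AND NOT R) = True
      M IFF (G OR M) = True
        G OR M = True
      W AND NOT R = True
        NOT R = True
  ((NOT G AND (M OR NOT G)) AND (Q AND (W OR NOT Q))) IMPLIES NOT ((NOT R IMPLIES NOT M)) = True
    (NOT G AND (M OR NOT G)) AND (Q AND (W OR NOT Q)) = False
      NOT G AND (M OR NOT G) = False
        NOT G = False
        M OR NOT G = True
          NOT G = False
      Q AND (W OR NOT Q) = True
        W OR NOT Q = True
          NOT Q = False
    NOT ((NOT R IMPLIES NOT M)) = True
      NOT R IMPLIES NOT M = False
        NOT R = True
        NOT M = False
Both conjuncts True, so the formula holds.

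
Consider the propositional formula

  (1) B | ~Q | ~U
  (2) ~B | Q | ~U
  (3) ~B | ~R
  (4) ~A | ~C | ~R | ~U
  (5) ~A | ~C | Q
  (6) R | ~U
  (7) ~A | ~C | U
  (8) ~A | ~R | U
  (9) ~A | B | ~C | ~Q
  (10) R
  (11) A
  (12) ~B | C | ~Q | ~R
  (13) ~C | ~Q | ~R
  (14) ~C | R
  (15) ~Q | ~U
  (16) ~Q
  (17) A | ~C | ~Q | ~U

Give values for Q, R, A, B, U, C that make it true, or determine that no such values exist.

Q: False, R: True, A: True, B: False, U: True, C: False

Unit clause (R) forces R = True.
Unit clause (A) forces A = True.
Unit clause (~Q) forces Q = False.
In (~B | ~R) only ~B is left, so B = False.
In (~A | ~C | Q) only ~C is left, so C = False.
In (~A | ~R | U) only U is left, so U = True.
All clauses satisfied.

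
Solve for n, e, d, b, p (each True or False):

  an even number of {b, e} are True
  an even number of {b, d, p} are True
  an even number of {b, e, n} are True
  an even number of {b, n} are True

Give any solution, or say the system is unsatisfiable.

n = False, e = False, d = True, b = False, p = True

{b, e}: 0 true → even ✓
{b, d, p}: 2 true → even ✓
{b, e, n}: 0 true → even ✓
{b, n}: 0 true → even ✓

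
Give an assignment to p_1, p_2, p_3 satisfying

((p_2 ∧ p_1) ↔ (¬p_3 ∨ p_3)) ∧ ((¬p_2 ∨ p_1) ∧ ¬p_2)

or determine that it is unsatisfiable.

The formula is unsatisfiable.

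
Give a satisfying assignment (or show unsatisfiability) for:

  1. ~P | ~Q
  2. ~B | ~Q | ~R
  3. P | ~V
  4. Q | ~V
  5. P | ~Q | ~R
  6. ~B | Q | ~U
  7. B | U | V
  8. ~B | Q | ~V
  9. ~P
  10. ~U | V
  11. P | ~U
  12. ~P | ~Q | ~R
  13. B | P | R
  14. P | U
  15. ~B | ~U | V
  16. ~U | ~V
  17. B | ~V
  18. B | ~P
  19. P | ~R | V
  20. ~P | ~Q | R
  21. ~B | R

No satisfying assignment exists.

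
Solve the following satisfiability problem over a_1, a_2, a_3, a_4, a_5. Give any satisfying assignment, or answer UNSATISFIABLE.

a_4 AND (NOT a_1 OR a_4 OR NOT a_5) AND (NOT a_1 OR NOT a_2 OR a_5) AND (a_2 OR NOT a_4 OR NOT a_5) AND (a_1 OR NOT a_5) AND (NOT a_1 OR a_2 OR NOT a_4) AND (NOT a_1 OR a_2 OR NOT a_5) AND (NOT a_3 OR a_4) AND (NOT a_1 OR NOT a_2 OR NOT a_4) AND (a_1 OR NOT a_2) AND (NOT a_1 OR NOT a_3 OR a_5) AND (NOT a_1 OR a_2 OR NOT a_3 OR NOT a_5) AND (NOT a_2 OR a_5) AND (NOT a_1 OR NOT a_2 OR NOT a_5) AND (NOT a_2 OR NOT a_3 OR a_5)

a_1: False, a_2: False, a_3: False, a_4: True, a_5: False

Unit clause (a_4) forces a_4 = True.
Try a_1 = True:
  (NOT a_1 OR a_2 OR NOT a_4) forces a_2 = True.
  clause (NOT a_1 OR NOT a_2 OR NOT a_4) is falsified — backtrack.
So a_1 = False.
  then (a_1 OR NOT a_5) forces a_5 = False.
  then (a_1 OR NOT a_2) forces a_2 = False.
Set a_3 = False.
All clauses satisfied.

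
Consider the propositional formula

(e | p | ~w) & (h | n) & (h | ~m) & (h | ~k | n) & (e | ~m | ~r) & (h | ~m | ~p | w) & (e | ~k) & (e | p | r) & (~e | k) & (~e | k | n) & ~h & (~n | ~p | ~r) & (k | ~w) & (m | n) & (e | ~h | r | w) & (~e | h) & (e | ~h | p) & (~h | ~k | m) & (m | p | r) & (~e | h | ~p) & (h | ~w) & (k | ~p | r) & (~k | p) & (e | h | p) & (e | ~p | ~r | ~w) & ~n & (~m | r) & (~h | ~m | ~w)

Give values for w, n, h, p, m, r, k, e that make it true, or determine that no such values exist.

Unsatisfiable — no assignment works.

Case n = True:
  Clause (~n) is falsified — contradiction.
Case n = False:
  (h | n) forces h = True.
  Clause (~h) is falsified — contradiction.
Both cases fail, so the formula is unsatisfiable.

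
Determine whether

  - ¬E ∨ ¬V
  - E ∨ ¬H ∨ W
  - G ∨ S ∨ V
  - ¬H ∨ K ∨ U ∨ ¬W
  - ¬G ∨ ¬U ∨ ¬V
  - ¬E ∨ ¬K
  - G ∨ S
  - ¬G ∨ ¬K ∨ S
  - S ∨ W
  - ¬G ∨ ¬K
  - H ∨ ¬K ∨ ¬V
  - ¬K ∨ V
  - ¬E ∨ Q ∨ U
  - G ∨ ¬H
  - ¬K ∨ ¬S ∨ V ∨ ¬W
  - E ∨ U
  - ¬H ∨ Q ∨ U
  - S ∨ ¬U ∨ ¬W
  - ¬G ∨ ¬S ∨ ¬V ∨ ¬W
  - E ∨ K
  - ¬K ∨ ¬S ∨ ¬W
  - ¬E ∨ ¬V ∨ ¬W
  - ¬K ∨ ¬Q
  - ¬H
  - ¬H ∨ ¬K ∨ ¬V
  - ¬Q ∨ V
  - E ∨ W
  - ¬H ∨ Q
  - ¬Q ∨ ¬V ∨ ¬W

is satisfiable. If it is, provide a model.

U = True; V = False; G = False; E = True; Q = False; W = False; K = False; S = True; H = False

Unit clause (¬H) forces H = False.
Try U = False:
  (E ∨ U) forces E = True.
  (¬E ∨ ¬V) forces V = False.
  (¬E ∨ ¬K) forces K = False.
  (¬E ∨ Q ∨ U) forces Q = True.
  clause (¬Q ∨ V) is falsified — backtrack.
So U = True.
Try V = True:
  (¬E ∨ ¬V) forces E = False.
  (¬G ∨ ¬U ∨ ¬V) forces G = False.
  (G ∨ S) forces S = True.
  (H ∨ ¬K ∨ ¬V) forces K = False.
  clause (E ∨ K) is falsified — backtrack.
So V = False.
  then (¬K ∨ V) forces K = False.
  then (E ∨ K) forces E = True.
  then (¬Q ∨ V) forces Q = False.
Set G = False.
  then (G ∨ S ∨ V) forces S = True.
Set W = False.
All clauses satisfied.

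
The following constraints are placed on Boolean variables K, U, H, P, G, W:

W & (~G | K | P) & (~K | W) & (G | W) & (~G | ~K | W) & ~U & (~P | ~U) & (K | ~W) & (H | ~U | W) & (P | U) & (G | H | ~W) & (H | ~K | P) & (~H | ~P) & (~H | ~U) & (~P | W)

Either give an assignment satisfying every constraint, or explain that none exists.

K = True; U = False; H = False; P = True; G = True; W = True

Unit clause (W) forces W = True.
Unit clause (~U) forces U = False.
In (K | ~W) only K is left, so K = True.
In (P | U) only P is left, so P = True.
In (~H | ~P) only ~H is left, so H = False.
In (G | H | ~W) only G is left, so G = True.
All clauses satisfied.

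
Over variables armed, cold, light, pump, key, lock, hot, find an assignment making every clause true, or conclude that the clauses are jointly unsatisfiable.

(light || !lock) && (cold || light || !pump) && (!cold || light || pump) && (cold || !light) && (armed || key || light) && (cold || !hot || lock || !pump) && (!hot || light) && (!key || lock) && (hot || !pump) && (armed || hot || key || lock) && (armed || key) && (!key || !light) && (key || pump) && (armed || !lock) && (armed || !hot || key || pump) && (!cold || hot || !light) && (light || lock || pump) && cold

armed=T; cold=T; light=T; pump=T; key=F; lock=F; hot=T

Unit clause (cold) forces cold = True.
Set armed = True.
Try light = False:
  (light || !lock) forces lock = False.
  (!cold || light || pump) forces pump = True.
  (!hot || light) forces hot = False.
  clause (hot || !pump) is falsified — backtrack.
So light = True.
  then (!key || !light) forces key = False.
  then (key || pump) forces pump = True.
  then (!cold || hot || !light) forces hot = True.
Set lock = False.
All clauses satisfied.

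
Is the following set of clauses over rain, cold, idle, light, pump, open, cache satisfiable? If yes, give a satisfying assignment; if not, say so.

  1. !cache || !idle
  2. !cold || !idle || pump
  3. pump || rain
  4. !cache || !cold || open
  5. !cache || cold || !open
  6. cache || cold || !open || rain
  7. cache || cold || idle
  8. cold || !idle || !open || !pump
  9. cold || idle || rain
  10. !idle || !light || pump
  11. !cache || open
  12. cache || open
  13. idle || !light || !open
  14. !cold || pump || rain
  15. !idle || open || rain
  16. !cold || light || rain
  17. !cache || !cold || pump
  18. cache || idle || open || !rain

Set rain = True.
Set cold = True.
Set idle = False.
Set light = False.
Set pump = True.
Set open = True.
Set cache = False.
All clauses satisfied.

rain = True, cold = True, idle = False, light = False, pump = True, open = True, cache = False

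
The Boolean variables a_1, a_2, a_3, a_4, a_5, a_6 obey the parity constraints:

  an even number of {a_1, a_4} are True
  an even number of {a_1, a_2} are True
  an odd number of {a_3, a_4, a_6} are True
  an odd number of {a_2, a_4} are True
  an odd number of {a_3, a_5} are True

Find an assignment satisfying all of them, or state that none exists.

No satisfying assignment exists.

Adding constraints 1, 2, 4 mod 2: every variable appears an even number of times on the left, so the left side is 0.
But the right sides sum to 1 (mod 2). 0 ≠ 1 — the system is inconsistent.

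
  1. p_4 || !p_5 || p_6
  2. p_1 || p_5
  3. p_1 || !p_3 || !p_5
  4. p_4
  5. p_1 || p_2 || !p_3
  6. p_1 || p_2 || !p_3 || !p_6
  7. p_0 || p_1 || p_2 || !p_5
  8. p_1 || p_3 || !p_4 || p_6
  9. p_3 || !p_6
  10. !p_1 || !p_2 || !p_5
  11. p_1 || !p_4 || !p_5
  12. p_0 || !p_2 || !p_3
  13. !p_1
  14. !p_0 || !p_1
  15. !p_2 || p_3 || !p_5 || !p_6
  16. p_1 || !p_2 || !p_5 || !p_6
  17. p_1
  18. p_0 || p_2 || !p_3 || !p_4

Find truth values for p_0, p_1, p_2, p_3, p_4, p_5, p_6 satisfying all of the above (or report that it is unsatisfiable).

Unsatisfiable — no assignment works.

Case p_1 = True:
  Clause (!p_1) is falsified — contradiction.
Case p_1 = False:
  Clause (p_1) is falsified — contradiction.
Both cases fail, so the formula is unsatisfiable.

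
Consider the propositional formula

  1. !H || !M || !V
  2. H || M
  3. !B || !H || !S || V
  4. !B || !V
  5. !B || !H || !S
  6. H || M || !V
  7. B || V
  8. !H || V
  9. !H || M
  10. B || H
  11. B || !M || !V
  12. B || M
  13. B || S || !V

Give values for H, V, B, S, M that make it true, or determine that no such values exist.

H = False, V = False, B = True, S = False, M = True

Try H = True:
  (!H || V) forces V = True.
  (!H || !M || !V) forces M = False.
  clause (!H || M) is falsified — backtrack.
So H = False.
  then (H || M) forces M = True.
  then (B || H) forces B = True.
  then (!B || !V) forces V = False.
Set S = False.
All clauses satisfied.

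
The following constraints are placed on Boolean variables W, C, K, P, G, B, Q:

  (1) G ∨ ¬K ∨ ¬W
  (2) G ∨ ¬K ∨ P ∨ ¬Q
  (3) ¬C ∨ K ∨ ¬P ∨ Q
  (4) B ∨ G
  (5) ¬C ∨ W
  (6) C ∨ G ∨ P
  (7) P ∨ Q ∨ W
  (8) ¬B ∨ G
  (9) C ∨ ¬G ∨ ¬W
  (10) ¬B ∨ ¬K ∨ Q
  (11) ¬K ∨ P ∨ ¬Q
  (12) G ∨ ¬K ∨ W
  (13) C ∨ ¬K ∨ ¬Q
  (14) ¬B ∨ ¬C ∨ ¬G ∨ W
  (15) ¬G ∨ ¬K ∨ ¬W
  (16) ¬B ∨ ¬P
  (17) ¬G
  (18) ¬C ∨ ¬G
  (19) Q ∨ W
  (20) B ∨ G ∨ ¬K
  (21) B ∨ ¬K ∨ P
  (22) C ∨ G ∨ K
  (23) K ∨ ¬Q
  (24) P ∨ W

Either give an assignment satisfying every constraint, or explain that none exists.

The formula is unsatisfiable.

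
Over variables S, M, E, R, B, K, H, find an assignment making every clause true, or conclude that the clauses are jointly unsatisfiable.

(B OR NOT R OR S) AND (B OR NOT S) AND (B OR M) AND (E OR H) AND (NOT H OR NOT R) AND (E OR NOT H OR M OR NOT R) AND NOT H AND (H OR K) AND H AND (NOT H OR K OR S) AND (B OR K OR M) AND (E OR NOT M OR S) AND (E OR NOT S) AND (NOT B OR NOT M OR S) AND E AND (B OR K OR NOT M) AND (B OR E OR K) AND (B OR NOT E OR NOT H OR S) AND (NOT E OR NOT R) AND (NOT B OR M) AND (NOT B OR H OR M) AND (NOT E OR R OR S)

Unsatisfiable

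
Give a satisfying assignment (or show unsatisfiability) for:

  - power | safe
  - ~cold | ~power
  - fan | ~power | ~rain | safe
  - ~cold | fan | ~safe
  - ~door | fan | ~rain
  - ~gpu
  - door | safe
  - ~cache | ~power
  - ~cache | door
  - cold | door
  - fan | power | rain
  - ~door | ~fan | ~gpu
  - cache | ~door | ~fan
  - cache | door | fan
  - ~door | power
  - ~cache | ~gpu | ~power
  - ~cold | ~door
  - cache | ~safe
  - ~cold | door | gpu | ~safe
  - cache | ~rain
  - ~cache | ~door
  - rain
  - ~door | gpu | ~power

UNSATISFIABLE

Case door = True:
  (~gpu) forces gpu = False.
  (~door | power) forces power = True.
  Clause (~door | gpu | ~power) is falsified — contradiction.
Case door = False:
  (~gpu) forces gpu = False.
  (door | safe) forces safe = True.
  (~cache | door) forces cache = False.
  Clause (cache | ~safe) is falsified — contradiction.
Both cases fail, so the formula is unsatisfiable.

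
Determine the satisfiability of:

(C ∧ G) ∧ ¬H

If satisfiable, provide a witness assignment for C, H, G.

C: True, H: False, G: True

  C ∧ G = True
  ¬H = True
Both conjuncts True, so the formula holds.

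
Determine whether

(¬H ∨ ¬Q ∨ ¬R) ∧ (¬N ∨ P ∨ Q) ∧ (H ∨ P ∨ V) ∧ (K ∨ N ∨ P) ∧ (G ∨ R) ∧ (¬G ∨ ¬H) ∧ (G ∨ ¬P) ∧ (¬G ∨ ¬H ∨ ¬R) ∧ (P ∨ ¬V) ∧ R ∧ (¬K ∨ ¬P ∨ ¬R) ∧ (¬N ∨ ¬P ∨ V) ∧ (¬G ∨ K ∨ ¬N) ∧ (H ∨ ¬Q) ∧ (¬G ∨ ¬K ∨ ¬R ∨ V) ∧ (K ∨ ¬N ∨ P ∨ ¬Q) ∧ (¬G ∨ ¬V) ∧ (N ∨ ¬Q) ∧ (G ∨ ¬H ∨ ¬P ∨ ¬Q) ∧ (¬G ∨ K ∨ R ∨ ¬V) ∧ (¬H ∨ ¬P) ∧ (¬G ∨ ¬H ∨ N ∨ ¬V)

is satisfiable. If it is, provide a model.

Unit clause (R) forces R = True.
Set P = False.
  then (P ∨ ¬V) forces V = False.
  then (H ∨ P ∨ V) forces H = True.
  then (¬G ∨ ¬H) forces G = False.
  then (¬H ∨ ¬Q ∨ ¬R) forces Q = False.
  then (¬N ∨ P ∨ Q) forces N = False.
  then (K ∨ N ∨ P) forces K = True.
All clauses satisfied.

R = True, P = False, G = False, H = True, K = True, V = False, Q = False, N = False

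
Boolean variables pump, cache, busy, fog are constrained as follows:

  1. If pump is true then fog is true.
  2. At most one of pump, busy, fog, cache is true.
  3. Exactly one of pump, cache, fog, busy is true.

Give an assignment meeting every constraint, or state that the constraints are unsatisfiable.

pump: False, cache: True, busy: False, fog: False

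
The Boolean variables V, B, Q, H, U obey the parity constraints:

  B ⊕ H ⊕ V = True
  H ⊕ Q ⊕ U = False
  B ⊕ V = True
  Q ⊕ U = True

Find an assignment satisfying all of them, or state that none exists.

The formula is unsatisfiable.

Adding constraints 1, 2, 3, 4 mod 2: every variable appears an even number of times on the left, so the left side is 0.
But the right sides sum to 1 (mod 2). 0 ≠ 1 — the system is inconsistent.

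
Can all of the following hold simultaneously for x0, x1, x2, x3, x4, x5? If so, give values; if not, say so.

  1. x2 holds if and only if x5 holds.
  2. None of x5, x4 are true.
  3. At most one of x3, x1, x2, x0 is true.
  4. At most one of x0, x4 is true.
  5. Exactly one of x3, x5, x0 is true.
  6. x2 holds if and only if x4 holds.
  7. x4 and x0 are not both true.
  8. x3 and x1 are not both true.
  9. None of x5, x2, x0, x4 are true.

x0=F; x1=F; x2=F; x3=T; x4=F; x5=F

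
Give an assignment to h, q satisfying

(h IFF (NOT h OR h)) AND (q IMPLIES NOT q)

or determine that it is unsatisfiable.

h=T, q=F

  h IFF (NOT h OR h) = True
    NOT h OR h = True
      NOT h = False
  q IMPLIES NOT q = True
    NOT q = True
Both conjuncts True, so the formula holds.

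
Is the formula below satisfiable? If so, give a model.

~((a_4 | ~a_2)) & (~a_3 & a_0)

a_0: True, a_2: True, a_3: False, a_4: False

  ~((a_4 | ~a_2)) = True
    a_4 | ~a_2 = False
      ~a_2 = False
  ~a_3 & a_0 = True
    ~a_3 = True
Both conjuncts True, so the formula holds.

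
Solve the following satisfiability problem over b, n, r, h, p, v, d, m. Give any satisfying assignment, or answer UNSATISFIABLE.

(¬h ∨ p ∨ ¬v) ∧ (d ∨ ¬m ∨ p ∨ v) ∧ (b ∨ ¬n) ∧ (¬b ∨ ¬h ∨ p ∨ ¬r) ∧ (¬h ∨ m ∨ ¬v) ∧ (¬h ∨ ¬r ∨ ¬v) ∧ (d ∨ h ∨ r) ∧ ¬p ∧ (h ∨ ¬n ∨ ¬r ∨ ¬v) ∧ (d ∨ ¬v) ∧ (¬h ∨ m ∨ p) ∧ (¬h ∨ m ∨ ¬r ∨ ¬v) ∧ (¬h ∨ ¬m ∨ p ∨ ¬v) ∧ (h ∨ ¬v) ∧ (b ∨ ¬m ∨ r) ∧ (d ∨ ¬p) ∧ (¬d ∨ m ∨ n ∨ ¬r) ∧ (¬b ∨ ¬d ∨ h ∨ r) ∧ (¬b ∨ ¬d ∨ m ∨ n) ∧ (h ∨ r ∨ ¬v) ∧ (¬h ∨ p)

b = True, n = True, r = True, h = False, p = False, v = False, d = False, m = False

Unit clause (¬p) forces p = False.
In (¬h ∨ p) only ¬h is left, so h = False.
In (h ∨ ¬v) only ¬v is left, so v = False.
Set b = True.
Set n = True.
Try r = False:
  (d ∨ h ∨ r) forces d = True.
  clause (¬b ∨ ¬d ∨ h ∨ r) is falsified — backtrack.
So r = True.
Set d = False.
  then (d ∨ ¬m ∨ p ∨ v) forces m = False.
All clauses satisfied.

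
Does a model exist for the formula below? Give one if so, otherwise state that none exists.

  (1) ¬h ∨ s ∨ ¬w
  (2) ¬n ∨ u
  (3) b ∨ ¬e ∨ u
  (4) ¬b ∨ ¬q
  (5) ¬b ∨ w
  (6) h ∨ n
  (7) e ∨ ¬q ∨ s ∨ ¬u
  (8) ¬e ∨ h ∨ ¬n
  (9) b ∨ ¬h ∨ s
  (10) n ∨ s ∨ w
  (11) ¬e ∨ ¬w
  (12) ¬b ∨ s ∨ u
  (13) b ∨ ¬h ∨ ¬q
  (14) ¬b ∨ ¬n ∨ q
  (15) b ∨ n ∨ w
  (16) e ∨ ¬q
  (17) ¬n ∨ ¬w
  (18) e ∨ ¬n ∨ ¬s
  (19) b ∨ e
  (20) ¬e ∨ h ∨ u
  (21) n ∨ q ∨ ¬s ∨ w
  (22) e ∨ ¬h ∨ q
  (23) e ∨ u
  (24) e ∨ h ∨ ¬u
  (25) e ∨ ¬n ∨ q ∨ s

Set h = True.
Try w = True:
  (¬h ∨ s ∨ ¬w) forces s = True.
  (¬e ∨ ¬w) forces e = False.
  (e ∨ ¬q) forces q = False.
  clause (e ∨ ¬h ∨ q) is falsified — backtrack.
So w = False.
  then (¬b ∨ w) forces b = False.
  then (b ∨ ¬h ∨ s) forces s = True.
  then (b ∨ ¬h ∨ ¬q) forces q = False.
  then (b ∨ n ∨ w) forces n = True.
  then (e ∨ ¬n ∨ ¬s) forces e = True.
  then (¬n ∨ u) forces u = True.
All clauses satisfied.

h = True; w = False; s = True; e = True; u = True; q = False; b = False; n = True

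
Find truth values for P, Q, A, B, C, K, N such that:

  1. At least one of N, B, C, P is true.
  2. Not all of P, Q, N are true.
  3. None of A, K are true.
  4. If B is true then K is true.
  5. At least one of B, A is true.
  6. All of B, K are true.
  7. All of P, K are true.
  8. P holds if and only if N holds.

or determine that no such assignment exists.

The formula is unsatisfiable.

Case K = True:
  Constraint (3) is violated (K=T) — contradiction.
Case K = False:
  Constraint (6) is violated (K=F) — contradiction.
Both cases fail — unsatisfiable.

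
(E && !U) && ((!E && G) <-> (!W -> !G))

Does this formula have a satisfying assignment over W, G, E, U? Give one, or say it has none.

W=F, G=T, E=T, U=F

  E && !U = True
    !U = True
  (!E && G) <-> (!W -> !G) = True
    !E && G = False
      !E = False
    !W -> !G = False
      !W = True
      !G = False
Both conjuncts True, so the formula holds.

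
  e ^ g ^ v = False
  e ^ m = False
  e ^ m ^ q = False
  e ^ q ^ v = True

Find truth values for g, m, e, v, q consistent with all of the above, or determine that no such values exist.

g = True, m = True, e = True, v = False, q = False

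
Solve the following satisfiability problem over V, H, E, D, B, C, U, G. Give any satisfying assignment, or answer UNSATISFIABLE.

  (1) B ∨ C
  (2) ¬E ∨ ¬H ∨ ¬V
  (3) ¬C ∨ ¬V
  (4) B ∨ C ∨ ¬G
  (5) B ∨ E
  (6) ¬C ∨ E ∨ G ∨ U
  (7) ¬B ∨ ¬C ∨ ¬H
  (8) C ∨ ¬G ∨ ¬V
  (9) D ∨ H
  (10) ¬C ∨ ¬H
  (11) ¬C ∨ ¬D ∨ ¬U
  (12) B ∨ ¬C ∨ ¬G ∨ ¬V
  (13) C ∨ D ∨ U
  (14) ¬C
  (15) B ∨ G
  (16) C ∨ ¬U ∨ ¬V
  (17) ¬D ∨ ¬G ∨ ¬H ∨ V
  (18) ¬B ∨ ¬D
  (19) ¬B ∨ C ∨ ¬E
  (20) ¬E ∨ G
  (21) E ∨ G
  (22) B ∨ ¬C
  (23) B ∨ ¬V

V = False, H = True, E = False, D = False, B = True, C = False, U = True, G = True

Unit clause (¬C) forces C = False.
In (B ∨ C) only B is left, so B = True.
In (¬B ∨ ¬D) only ¬D is left, so D = False.
In (¬B ∨ C ∨ ¬E) only ¬E is left, so E = False.
In (E ∨ G) only G is left, so G = True.
In (C ∨ ¬G ∨ ¬V) only ¬V is left, so V = False.
In (D ∨ H) only H is left, so H = True.
In (C ∨ D ∨ U) only U is left, so U = True.
All clauses satisfied.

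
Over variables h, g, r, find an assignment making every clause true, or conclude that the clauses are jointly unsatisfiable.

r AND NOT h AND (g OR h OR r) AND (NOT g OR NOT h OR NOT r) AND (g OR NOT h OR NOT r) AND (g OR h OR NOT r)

Unit clause (r) forces r = True.
Unit clause (NOT h) forces h = False.
In (g OR h OR NOT r) only g is left, so g = True.
Check each clause:
  (r): r holds.
  (NOT h): NOT h holds.
  (g OR h OR r): g holds.
  (NOT g OR NOT h OR NOT r): NOT h holds.
  (g OR NOT h OR NOT r): g holds.
  (g OR h OR NOT r): g holds.
All clauses satisfied.

h=F, g=T, r=T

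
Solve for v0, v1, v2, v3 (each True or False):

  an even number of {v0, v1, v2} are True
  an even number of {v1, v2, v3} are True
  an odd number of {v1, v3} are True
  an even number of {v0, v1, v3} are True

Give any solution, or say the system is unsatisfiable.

v0 = True; v1 = False; v2 = True; v3 = True

{v0, v1, v2}: 2 true → even ✓
{v1, v2, v3}: 2 true → even ✓
{v1, v3}: 1 true → odd ✓
{v0, v1, v3}: 2 true → even ✓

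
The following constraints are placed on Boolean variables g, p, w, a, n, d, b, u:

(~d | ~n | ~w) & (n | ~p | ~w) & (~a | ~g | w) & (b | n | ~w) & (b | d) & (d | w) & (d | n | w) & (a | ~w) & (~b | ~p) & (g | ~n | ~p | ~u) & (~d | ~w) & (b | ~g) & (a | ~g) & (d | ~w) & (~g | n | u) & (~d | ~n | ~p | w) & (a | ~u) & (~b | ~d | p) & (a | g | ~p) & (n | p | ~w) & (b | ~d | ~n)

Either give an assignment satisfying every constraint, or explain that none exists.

g=F, p=T, w=F, a=T, n=F, d=T, b=F, u=F

Set g = False.
Set p = True.
  then (~b | ~p) forces b = False.
  then (a | g | ~p) forces a = True.
  then (b | d) forces d = True.
  then (~d | ~w) forces w = False.
  then (~d | ~n | ~p | w) forces n = False.
Set u = False.
All clauses satisfied.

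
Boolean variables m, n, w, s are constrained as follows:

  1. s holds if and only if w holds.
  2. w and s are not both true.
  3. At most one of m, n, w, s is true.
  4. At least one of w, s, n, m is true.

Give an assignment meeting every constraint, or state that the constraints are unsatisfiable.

m=F; n=T; w=F; s=F

  (1) s=F, w=F — same ✓
  (2) w=F, s=F — not both ✓
  (3) {m, n, w, s}: 1 true — at most one ✓
  (4) {w, s, n, m}: 1 true — at least one ✓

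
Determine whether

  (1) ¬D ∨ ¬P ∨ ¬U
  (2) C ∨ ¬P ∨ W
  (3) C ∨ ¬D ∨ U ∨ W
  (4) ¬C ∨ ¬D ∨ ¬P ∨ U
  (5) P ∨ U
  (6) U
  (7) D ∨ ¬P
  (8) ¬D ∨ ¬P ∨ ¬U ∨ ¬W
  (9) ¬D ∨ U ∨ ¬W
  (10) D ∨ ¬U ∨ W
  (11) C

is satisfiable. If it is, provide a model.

Unit clause (U) forces U = True.
Unit clause (C) forces C = True.
Set P = False.
Set D = True.
Set W = True.
All clauses satisfied.

P: False; D: True; W: True; C: True; U: True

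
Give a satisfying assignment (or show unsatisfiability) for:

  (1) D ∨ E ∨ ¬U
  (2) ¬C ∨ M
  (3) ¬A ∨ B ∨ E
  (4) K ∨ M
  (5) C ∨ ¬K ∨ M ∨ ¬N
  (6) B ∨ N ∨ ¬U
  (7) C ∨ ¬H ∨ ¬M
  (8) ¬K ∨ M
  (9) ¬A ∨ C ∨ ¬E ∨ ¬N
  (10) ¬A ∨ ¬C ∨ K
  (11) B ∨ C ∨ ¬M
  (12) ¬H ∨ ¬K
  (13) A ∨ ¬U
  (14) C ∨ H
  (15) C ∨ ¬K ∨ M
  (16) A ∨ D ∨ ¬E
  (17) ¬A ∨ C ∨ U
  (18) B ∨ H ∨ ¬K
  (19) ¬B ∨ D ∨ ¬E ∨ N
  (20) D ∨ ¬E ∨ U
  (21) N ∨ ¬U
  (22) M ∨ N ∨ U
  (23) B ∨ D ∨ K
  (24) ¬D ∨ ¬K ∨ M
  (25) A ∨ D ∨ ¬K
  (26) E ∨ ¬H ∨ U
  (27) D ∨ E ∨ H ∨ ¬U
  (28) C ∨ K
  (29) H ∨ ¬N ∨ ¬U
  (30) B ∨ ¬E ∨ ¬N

M = True, U = False, C = True, N = True, E = True, A = True, H = False, K = True, B = True, D = True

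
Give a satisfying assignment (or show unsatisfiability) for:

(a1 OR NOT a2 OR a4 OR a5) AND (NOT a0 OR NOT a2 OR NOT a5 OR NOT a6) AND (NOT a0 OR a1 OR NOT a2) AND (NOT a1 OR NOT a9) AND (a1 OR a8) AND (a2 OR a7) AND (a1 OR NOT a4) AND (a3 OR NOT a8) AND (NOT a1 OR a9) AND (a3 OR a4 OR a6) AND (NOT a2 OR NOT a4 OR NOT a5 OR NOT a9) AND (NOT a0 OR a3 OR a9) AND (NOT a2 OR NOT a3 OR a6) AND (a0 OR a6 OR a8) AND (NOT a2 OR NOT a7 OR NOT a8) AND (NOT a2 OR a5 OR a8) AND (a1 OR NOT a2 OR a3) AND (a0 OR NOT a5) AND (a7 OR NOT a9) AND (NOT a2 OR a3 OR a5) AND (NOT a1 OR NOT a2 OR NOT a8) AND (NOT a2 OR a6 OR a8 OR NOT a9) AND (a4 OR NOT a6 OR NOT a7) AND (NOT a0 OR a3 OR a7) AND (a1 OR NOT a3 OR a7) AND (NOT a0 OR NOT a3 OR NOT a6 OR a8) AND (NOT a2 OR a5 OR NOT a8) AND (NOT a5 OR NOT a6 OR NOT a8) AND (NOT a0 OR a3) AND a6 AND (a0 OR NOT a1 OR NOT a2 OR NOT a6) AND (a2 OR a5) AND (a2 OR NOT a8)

Unsatisfiable — no assignment works.

Case a1 = True:
  (NOT a1 OR NOT a9) forces a9 = False.
  Clause (NOT a1 OR a9) is falsified — contradiction.
Case a1 = False:
  (a1 OR a8) forces a8 = True.
  (a1 OR NOT a4) forces a4 = False.
  (a3 OR NOT a8) forces a3 = True.
  (a1 OR NOT a3 OR a7) forces a7 = True.
  (NOT a2 OR NOT a7 OR NOT a8) forces a2 = False.
  Clause (a2 OR NOT a8) is falsified — contradiction.
Both cases fail, so the formula is unsatisfiable.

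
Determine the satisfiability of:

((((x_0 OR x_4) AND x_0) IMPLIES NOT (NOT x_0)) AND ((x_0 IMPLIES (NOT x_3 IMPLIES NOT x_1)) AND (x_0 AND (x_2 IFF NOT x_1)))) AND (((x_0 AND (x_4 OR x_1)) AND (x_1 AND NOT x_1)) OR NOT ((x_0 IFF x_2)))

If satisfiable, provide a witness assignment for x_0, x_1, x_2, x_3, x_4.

x_0: True, x_1: True, x_2: False, x_3: True, x_4: True

  (((x_0 OR x_4) AND x_0) IMPLIES NOT (NOT x_0)) AND ((x_0 IMPLIES (NOT x_3 IMPLIES NOT x_1)) AND (x_0 AND (x_2 IFF NOT x_1))) = True
    ((x_0 OR x_4) AND x_0) IMPLIES NOT (NOT x_0) = True
      (x_0 OR x_4) AND x_0 = True
        x_0 OR x_4 = True
      NOT (NOT x_0) = True
        NOT x_0 = False
    (x_0 IMPLIES (NOT x_3 IMPLIES NOT x_1)) AND (x_0 AND (x_2 IFF NOT x_1)) = True
      x_0 IMPLIES (NOT x_3 IMPLIES NOT x_1) = True
        NOT x_3 IMPLIES NOT x_1 = True
          NOT x_3 = False
          NOT x_1 = False
      x_0 AND (x_2 IFF NOT x_1) = True
        x_2 IFF NOT x_1 = True
          NOT x_1 = False
  ((x_0 AND (x_4 OR x_1)) AND (x_1 AND NOT x_1)) OR NOT ((x_0 IFF x_2)) = True
    (x_0 AND (x_4 OR x_1)) AND (x_1 AND NOT x_1) = False
      x_0 AND (x_4 OR x_1) = True
        x_4 OR x_1 = True
      x_1 AND NOT x_1 = False
        NOT x_1 = False
    NOT ((x_0 IFF x_2)) = True
      x_0 IFF x_2 = False
Both conjuncts True, so the formula holds.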